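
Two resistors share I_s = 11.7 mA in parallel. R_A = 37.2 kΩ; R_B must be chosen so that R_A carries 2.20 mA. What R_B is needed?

R_B ≈ 8.61 kΩ

The fraction through R_A equals R_B/(R_A+R_B).
With f = 0.1880, R_B = R_A · f/(1−f) = 37.2 × 0.2316 = 8.615 kΩ.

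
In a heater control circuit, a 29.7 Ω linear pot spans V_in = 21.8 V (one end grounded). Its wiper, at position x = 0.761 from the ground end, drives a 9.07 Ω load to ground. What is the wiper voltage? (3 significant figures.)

Lower segment x·R_p = 22.60 Ω; upper segment (1−x)·R_p = 7.098 Ω.
R_L loads the lower segment: effective lower R = 6.473 Ω.
Loaded-divider output: V_out = 21.8 × 0.4769 = 10.40 V.

V_out ≈ 10.4 V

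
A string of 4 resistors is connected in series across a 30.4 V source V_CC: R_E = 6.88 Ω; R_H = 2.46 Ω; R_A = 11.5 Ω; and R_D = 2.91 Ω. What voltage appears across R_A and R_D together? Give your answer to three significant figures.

ΣR = 6.88 + 2.46 + 11.5 + 2.91 = 23.75 Ω.
R_{R_A..R_D} = 11.5 + 2.91 = 14.41 Ω.
V = V_CC · R/ΣR = 30.4 × 0.6067 = 18.44 V.

V ≈ 18.4 V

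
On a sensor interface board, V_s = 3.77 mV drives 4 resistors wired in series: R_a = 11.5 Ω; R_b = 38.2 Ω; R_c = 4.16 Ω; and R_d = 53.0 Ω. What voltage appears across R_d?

V ≈ 1.87 mV

Series total: ΣR = 11.5 + 38.2 + 4.16 + 53.0 = 106.9 Ω.
V = V_s · R/ΣR = 3.77 × 0.4960 = 1.870 mV.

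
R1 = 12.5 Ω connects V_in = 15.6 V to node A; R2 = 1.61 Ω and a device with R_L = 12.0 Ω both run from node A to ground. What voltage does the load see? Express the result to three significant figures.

V_out ≈ 1.59 V

First combine the lower leg with the load: R2 ‖ R_L = 1.420 Ω.
Voltage divider with the loaded lower leg: V_out = 15.6 × 1.420/(12.5 + 1.420) = 15.6 × 0.1020 = 1.591 V.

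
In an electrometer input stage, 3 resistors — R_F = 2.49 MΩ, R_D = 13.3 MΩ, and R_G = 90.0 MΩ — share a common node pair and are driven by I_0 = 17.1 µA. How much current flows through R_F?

I ≈ 14.1 µA

Conductances: ΣG = 1/2.49 + 1/13.3 + 1/90.0 = 0.4879 (1/MΩ).
R_F takes the fraction G_k/ΣG = 0.4016/0.4879 = 0.8231, so I = 17.1 × 0.8231 = 14.08 µA.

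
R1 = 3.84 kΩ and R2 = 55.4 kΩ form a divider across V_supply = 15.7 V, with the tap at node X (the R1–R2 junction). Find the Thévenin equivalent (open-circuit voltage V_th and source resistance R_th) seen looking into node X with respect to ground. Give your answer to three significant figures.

V_th ≈ 14.7 V, R_th ≈ 3.59 kΩ

With X open, the divider is unloaded: V_th = 15.7 × 55.4/59.24 = 14.68 V.
With V_supply suppressed (replaced by a short), R_th = R1 ‖ R2 = (3.840 × 55.4)/(3.840 + 55.4) = 3.591 kΩ.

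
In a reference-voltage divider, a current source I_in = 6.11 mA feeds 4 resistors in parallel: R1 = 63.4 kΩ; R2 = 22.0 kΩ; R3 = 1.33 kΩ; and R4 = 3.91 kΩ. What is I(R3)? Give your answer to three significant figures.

I ≈ 4.30 mA

ΣG = 1/63.4 + 1/22.0 + 1/1.33 + 1/3.91 = 1.069.
R3 takes the fraction G_k/ΣG = 0.7519/1.069 = 0.7034, so I = 6.11 × 0.7034 = 4.298 mA.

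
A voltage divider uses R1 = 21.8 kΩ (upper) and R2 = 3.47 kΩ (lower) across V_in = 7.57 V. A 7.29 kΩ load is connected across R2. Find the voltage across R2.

The load sits in parallel with R2, giving an effective lower resistance R2' = R2·R_L/(R2+R_L) = 2.351 kΩ.
Then V_out = V_in · R2'/(R1 + R2') = 7.57 × 2.351/24.15 = 0.7369 V.
(Unloaded it would be 1.04 V; the load pulls it down.)

V_out ≈ 0.737 V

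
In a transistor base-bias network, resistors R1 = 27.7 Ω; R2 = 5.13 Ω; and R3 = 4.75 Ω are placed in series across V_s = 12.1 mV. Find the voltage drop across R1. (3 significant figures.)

V ≈ 8.92 mV

Total series resistance ΣR = 27.7 + 5.13 + 4.75 = 37.58 Ω.
Voltage divider: V = V_s · (27.70 / 37.58) = 12.1 × 0.7371 = 8.919 mV.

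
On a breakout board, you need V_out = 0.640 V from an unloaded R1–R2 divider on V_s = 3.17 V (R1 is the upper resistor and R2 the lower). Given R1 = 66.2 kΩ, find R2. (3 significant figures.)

The divider ratio is R2/(R1+R2) = 0.640/3.17 = 0.2019.
Rearranging, R2 = R1·k/(1−k) = 66.2 × 0.2530 = 16.75 kΩ.

R2 ≈ 16.7 kΩ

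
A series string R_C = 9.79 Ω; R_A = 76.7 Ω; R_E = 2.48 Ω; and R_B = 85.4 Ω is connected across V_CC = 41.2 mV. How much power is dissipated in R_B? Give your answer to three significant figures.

ΣR = 174.4 Ω → I = 41.2/174.4 = 0.2363 mA.
P = I²R = 0.05583 × 85.4 = 4.768 µW.

P ≈ 4.77 µW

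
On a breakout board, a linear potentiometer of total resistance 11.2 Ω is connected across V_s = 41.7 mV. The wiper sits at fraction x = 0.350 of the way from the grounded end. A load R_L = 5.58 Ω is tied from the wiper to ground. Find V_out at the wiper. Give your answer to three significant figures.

V_out ≈ 10.0 mV

Split the track: R_lower = x·R_p = 3.920 Ω, R_upper = (1−x)·R_p = 7.280 Ω.
R_L loads the lower segment: effective lower R = 2.302 Ω.
V_out = 41.7 × 2.302/(7.280 + 2.302) = 10.02 mV.
(Unloaded: V_out = x·V_s = 14.6 mV.)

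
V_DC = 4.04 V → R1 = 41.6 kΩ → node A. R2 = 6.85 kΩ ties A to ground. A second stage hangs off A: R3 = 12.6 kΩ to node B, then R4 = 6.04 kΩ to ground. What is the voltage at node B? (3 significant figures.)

The second stage (R3 + R4 = 18.64 kΩ) loads node A in parallel with R2.
R2 ‖ (R3+R4) = 5.009 kΩ.
So V_A = 4.04 × 0.1075 = 0.4342 V.
Stage 2 is unloaded, so V_B = V_A · R4/(R3+R4) = 0.4342 × 6.04/18.64 = 0.1407 V.

V_B ≈ 0.141 V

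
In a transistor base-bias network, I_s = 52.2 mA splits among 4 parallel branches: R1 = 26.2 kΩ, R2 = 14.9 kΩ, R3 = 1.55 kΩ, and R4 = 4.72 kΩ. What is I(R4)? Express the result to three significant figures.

I ≈ 11.5 mA

Total conductance ΣG = 1/26.2 + 1/14.9 + 1/1.55 + 1/4.72 = 0.9623 (units of 1/kΩ).
R4 takes the fraction G_k/ΣG = 0.2119/0.9623 = 0.2202, so I = 52.2 × 0.2202 = 11.49 mA.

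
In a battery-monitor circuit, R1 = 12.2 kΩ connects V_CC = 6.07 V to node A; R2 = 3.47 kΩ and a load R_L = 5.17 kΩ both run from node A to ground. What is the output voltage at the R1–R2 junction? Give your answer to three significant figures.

The load sits in parallel with R2, giving an effective lower resistance R2' = R2·R_L/(R2+R_L) = 2.076 kΩ.
Then V_out = V_CC · R2'/(R1 + R2') = 6.07 × 2.076/14.28 = 0.8828 V.

V_out ≈ 0.883 V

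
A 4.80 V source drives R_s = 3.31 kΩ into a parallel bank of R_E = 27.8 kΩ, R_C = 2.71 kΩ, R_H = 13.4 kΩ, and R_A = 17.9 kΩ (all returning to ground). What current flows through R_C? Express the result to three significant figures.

I ≈ 0.639 mA

Parallel bank: R_p = 1/(1/27.8 + 1/2.71 + 1/13.4 + 1/17.9) = 1.868 kΩ.
V_A by voltage divider: V_A = 4.80 × 1.868/(3.31 + 1.868) = 1.731 V.
I(R_C) = V_A / R_C = 1.731/2.71 = 0.6389 mA.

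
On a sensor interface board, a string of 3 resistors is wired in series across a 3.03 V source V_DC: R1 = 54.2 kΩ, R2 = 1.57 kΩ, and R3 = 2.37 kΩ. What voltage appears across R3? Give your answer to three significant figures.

Series total: ΣR = 54.2 + 1.57 + 2.37 = 58.14 kΩ.
Voltage divider: V = V_DC · (2.370 / 58.14) = 3.03 × 0.04076 = 0.1235 V.

V ≈ 0.124 V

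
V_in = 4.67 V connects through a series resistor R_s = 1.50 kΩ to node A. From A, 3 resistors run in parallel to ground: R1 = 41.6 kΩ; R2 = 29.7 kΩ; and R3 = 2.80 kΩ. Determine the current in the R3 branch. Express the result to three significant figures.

Equivalent of the parallel group: R_p = 2.411 kΩ.
V_A = 4.67 × 2.411/3.911 = 2.879 V.
Branch current I = V_A/R3 = 2.879/2.80 = 1.028 mA.
(Check via current divider: I_total = 1.194 mA; share G_k/ΣG = 0.8609 → same result.)

I ≈ 1.03 mA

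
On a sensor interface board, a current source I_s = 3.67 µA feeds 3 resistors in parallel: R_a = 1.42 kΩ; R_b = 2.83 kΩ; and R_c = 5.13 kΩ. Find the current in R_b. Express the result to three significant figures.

I ≈ 1.04 µA

Conductances: ΣG = 1/1.42 + 1/2.83 + 1/5.13 = 1.253 (1/kΩ).
R_b takes the fraction G_k/ΣG = 0.3534/1.253 = 0.2821, so I = 3.67 × 0.2821 = 1.035 µA.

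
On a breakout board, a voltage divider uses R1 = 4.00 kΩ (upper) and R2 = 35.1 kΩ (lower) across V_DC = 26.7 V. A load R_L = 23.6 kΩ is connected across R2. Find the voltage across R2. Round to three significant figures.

V_out ≈ 20.8 V

R2 ‖ R_L = (35.1 × 23.6)/(35.1 + 23.6) = 14.11 kΩ.
Voltage divider with the loaded lower leg: V_out = 26.7 × 14.11/(4.00 + 14.11) = 26.7 × 0.7791 = 20.80 V.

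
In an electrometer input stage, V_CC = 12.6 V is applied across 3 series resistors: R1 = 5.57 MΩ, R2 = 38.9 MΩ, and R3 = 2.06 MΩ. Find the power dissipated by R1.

ΣR = 46.53 MΩ → I = 12.6/46.53 = 0.2708 µA.
P = I²R = 0.07333 × 5.57 = 0.4084 µW.

P ≈ 0.408 µW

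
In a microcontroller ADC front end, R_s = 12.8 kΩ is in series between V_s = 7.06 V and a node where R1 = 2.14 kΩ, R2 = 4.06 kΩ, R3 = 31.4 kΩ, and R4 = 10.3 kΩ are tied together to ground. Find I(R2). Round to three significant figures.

I ≈ 0.148 mA

Equivalent of the parallel group: R_p = 1.187 kΩ.
Node voltage V_A = V_s · R_p/(R_s + R_p) = 7.06 × 0.08486 = 0.5991 V.
Branch current I = V_A/R2 = 0.5991/4.06 = 0.1476 mA.
(Equivalently: I_total = 0.5048 mA, then current-divider fraction G_k/ΣG = 0.2923.)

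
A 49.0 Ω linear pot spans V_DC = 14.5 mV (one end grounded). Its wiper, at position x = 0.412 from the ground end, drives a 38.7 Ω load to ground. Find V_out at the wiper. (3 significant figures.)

Split the track: R_lower = x·R_p = 20.19 Ω, R_upper = (1−x)·R_p = 28.81 Ω.
Lower segment in parallel with the load: 20.19 ‖ 38.7 = 13.27 Ω.
Then V_out = V_DC · 13.27/(28.81 + 13.27) = 4.572 mV.

V_out ≈ 4.57 mV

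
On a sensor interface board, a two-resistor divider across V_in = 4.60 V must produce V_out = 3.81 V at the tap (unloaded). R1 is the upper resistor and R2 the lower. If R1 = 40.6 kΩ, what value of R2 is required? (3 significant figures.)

R2 ≈ 196 kΩ

V_out/V_in = R2/(R1+R2) = 0.8283.
Rearranging, R2 = R1·k/(1−k) = 40.6 × 4.823 = 195.8 kΩ.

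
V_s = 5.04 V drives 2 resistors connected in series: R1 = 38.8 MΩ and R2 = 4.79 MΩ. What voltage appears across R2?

V ≈ 0.554 V

Series total: ΣR = 38.8 + 4.79 = 43.59 MΩ.
V = V_s · R/ΣR = 5.04 × 0.1099 = 0.5538 V.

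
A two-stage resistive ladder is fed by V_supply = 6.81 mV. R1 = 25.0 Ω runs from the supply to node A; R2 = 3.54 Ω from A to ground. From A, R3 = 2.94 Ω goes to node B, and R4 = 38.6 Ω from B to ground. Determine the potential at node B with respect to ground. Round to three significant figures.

V_B ≈ 0.730 mV

Node A sees R2 in parallel with the series input of stage 2, R3 + R4 = 41.54 Ω.
Effective lower resistance at A: R2 ‖ 41.54 = 3.262 Ω.
V_A = 6.81 × 3.262/(25.0 + 3.262) = 0.7860 mV.
V_B = V_A × 0.9292 = 0.7304 mV.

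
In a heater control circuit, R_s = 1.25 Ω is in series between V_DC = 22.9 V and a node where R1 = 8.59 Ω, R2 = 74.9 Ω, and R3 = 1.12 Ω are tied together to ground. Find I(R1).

Combine the parallel branches: R_p = (1/8.59 + 1/74.9 + 1/1.12)⁻¹ = 0.9779 Ω.
Node voltage V_A = V_DC · R_p/(R_s + R_p) = 22.9 × 0.4389 = 10.05 V.
Branch current I = V_A/R1 = 10.05/8.59 = 1.170 A.

I ≈ 1.17 A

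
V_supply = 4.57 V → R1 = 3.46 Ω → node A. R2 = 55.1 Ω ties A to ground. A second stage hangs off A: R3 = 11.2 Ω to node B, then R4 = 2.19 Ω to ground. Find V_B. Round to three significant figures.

Looking into the second stage from A: R3 + R4 = 13.39 Ω appears in parallel with R2.
R2 ‖ (R3+R4) = 10.77 Ω.
V_A = 4.57 × 10.77/(3.46 + 10.77) = 3.459 V.
Stage 2 is unloaded, so V_B = V_A · R4/(R3+R4) = 3.459 × 2.19/13.39 = 0.5657 V.

V_B ≈ 0.566 V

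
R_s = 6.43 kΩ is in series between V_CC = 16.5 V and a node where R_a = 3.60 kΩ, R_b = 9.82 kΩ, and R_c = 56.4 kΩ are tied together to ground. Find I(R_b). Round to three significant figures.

I ≈ 0.473 mA

Equivalent of the parallel group: R_p = 2.517 kΩ.
V_A by voltage divider: V_A = 16.5 × 2.517/(6.43 + 2.517) = 4.641 V.
Branch current I = V_A/R_b = 4.641/9.82 = 0.4727 mA.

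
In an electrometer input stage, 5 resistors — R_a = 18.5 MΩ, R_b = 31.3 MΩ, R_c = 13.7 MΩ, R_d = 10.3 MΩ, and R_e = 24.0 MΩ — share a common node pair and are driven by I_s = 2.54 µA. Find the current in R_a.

ΣG = 1/18.5 + 1/31.3 + 1/13.7 + 1/10.3 + 1/24.0 = 0.2977.
By the current-divider rule, I = I_s · G_k/ΣG = 2.54 × 0.1815 = 0.4611 µA.

I ≈ 0.461 µA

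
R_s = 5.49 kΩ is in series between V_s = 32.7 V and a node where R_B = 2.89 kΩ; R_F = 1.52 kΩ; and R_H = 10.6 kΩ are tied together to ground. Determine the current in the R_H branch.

Combine the parallel branches: R_p = (1/2.89 + 1/1.52 + 1/10.6)⁻¹ = 0.9105 kΩ.
V_A = 32.7 × 0.9105/6.401 = 4.652 V.
I(R_H) = V_A / R_H = 4.652/10.6 = 0.4389 mA.

I ≈ 0.439 mA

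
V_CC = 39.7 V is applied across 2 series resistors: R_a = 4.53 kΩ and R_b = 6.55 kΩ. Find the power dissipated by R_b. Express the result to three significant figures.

P ≈ 84.1 mW

The common current is I = 39.7/11.08 = 3.583 mA.
V(R_b) = I·R = 23.47 V; P = V·I = 23.47 × 3.583 = 84.09 mW.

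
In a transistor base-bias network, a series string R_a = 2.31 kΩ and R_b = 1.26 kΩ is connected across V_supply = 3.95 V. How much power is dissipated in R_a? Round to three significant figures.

P ≈ 2.83 mW

ΣR = 3.570 kΩ → I = 3.95/3.570 = 1.106 mA.
V(R_a) = I·R = 2.556 V; P = V·I = 2.556 × 1.106 = 2.828 mW.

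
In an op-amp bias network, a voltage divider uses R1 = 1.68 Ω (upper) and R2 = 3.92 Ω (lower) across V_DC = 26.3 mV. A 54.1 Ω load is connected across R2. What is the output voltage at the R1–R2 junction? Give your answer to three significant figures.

First combine the lower leg with the load: R2 ‖ R_L = 3.655 Ω.
Then V_out = V_DC · R2'/(R1 + R2') = 26.3 × 3.655/5.335 = 18.02 mV.
(Unloaded it would be 18.4 mV; the load pulls it down.)

V_out ≈ 18.0 mV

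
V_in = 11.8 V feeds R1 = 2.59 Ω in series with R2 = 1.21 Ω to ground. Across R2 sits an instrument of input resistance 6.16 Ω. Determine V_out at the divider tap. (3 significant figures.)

First combine the lower leg with the load: R2 ‖ R_L = 1.011 Ω.
Then V_out = V_in · R2'/(R1 + R2') = 11.8 × 1.011/3.601 = 3.314 V.
(Unloaded it would be 3.76 V; the load pulls it down.)

V_out ≈ 3.31 V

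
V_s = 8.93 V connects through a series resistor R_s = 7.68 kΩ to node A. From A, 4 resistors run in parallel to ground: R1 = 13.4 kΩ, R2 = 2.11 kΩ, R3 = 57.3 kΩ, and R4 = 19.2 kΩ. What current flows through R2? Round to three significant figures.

I ≈ 0.736 mA

Combine the parallel branches: R_p = (1/13.4 + 1/2.11 + 1/57.3 + 1/19.2)⁻¹ = 1.618 kΩ.
Node voltage V_A = V_s · R_p/(R_s + R_p) = 8.93 × 0.1740 = 1.554 V.
I(R2) = V_A / R2 = 1.554/2.11 = 0.7364 mA.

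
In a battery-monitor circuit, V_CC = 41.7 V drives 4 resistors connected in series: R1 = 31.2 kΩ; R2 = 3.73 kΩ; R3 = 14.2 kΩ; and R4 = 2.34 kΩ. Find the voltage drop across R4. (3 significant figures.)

V ≈ 1.90 V

Series total: ΣR = 31.2 + 3.73 + 14.2 + 2.34 = 51.47 kΩ.
Voltage divider: V = V_CC · (2.340 / 51.47) = 41.7 × 0.04546 = 1.896 V.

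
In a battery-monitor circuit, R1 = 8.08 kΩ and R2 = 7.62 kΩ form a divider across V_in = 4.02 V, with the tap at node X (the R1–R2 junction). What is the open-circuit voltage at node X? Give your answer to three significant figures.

V_th ≈ 1.95 V

V_th is the unloaded tap voltage: V_in · R2/(R1+R2) = 4.02 × 0.4854 = 1.951 V.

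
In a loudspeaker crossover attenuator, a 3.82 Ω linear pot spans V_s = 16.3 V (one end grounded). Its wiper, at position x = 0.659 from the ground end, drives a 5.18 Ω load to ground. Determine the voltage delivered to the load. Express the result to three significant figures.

V_out ≈ 9.21 V

Split the track: R_lower = x·R_p = 2.517 Ω, R_upper = (1−x)·R_p = 1.303 Ω.
Lower segment in parallel with the load: 2.517 ‖ 5.18 = 1.694 Ω.
Loaded-divider output: V_out = 16.3 × 0.5653 = 9.215 V.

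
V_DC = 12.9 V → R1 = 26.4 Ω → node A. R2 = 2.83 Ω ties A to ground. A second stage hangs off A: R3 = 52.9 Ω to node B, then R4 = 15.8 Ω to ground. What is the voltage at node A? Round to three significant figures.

V_A ≈ 1.20 V

Looking into the second stage from A: R3 + R4 = 68.70 Ω appears in parallel with R2.
Effective lower resistance at A: R2 ‖ 68.70 = 2.718 Ω.
So V_A = 12.9 × 0.09335 = 1.204 V.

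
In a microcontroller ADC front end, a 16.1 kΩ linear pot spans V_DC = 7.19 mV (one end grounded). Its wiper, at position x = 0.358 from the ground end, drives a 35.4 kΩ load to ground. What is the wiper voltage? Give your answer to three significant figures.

V_out ≈ 2.33 mV

The pot divides into 10.34 kΩ above the wiper and 5.764 kΩ below.
(x·R_p) ‖ R_L = 4.957 kΩ.
V_out = 7.19 × 4.957/(10.34 + 4.957) = 2.330 mV.
(Unloaded: V_out = x·V_DC = 2.57 mV.)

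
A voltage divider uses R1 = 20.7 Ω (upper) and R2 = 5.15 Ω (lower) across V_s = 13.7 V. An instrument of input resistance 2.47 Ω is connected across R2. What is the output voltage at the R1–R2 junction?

R2 ‖ R_L = (5.15 × 2.47)/(5.15 + 2.47) = 1.669 Ω.
Voltage divider with the loaded lower leg: V_out = 13.7 × 1.669/(20.7 + 1.669) = 13.7 × 0.07463 = 1.022 V.

V_out ≈ 1.02 V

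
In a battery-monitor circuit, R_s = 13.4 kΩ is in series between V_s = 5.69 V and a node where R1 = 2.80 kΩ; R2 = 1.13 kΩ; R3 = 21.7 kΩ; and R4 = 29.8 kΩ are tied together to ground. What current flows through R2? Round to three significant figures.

I ≈ 0.269 mA

Parallel bank: R_p = 1/(1/2.80 + 1/1.13 + 1/21.7 + 1/29.8) = 0.7566 kΩ.
V_A = 5.69 × 0.7566/14.16 = 0.3041 V.
I(R2) = V_A / R2 = 0.3041/1.13 = 0.2691 mA.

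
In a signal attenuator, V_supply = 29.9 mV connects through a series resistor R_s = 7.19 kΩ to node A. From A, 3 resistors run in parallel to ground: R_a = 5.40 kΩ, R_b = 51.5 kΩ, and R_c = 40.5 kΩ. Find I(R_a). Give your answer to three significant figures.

I ≈ 2.09 µA

Parallel bank: R_p = 1/(1/5.40 + 1/51.5 + 1/40.5) = 4.361 kΩ.
V_A = 29.9 × 4.361/11.55 = 11.29 mV.
I(R_a) = V_A / R_a = 11.29/5.40 = 2.091 µA.
(Check via current divider: I_total = 2.588 µA; share G_k/ΣG = 0.8076 → same result.)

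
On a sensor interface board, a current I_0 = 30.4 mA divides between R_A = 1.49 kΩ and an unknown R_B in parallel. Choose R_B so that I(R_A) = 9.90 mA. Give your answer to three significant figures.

The fraction through R_A equals R_B/(R_A+R_B).
9.90/30.4 = R_B/(R_A + R_B) → R_B = R_A · (0.3257)/(1 − 0.3257) = 1.49 × 0.4829 = 0.7196 kΩ.

R_B ≈ 0.720 kΩ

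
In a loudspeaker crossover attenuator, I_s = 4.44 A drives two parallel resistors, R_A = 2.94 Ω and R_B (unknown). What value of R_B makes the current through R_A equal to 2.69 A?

R_B ≈ 4.52 Ω

The fraction through R_A equals R_B/(R_A+R_B).
2.69/4.44 = R_B/(R_A + R_B) → R_B = R_A · (0.6059)/(1 − 0.6059) = 2.94 × 1.537 = 4.519 Ω.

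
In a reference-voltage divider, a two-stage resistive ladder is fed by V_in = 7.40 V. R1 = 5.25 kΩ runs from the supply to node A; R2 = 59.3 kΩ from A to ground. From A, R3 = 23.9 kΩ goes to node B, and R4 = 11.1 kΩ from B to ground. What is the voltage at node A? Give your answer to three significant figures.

V_A ≈ 5.97 V

Looking into the second stage from A: R3 + R4 = 35.00 kΩ appears in parallel with R2.
R2 ‖ (R3+R4) = 22.01 kΩ.
First divider: V_A = V_in · 22.01/(5.25 + 22.01) = 5.975 V.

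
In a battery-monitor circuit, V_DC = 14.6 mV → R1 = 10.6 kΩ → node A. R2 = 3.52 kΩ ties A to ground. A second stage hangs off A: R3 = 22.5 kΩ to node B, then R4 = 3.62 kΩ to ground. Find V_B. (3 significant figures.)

The second stage (R3 + R4 = 26.12 kΩ) loads node A in parallel with R2.
R2 ‖ (R3+R4) = 3.102 kΩ.
V_A = 14.6 × 3.102/(10.6 + 3.102) = 3.305 mV.
Stage 2 is unloaded, so V_B = V_A · R4/(R3+R4) = 3.305 × 3.62/26.12 = 0.4581 mV.

V_B ≈ 0.458 mV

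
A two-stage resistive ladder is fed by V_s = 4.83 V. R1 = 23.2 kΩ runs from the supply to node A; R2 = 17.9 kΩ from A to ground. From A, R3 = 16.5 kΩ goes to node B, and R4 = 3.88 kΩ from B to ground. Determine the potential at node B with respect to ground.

V_B ≈ 0.268 V

Looking into the second stage from A: R3 + R4 = 20.38 kΩ appears in parallel with R2.
Effective lower resistance at A: R2 ‖ 20.38 = 9.530 kΩ.
V_A = 4.83 × 9.530/(23.2 + 9.530) = 1.406 V.
Then the unloaded second divider: V_B = V_A × R4/(R3+R4) = 1.406 × 0.1904 = 0.2677 V.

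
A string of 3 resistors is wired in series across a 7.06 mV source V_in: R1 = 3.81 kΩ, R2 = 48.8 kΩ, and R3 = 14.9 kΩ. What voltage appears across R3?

V ≈ 1.56 mV

Total series resistance ΣR = 3.81 + 48.8 + 14.9 = 67.51 kΩ.
By the voltage-divider rule, V = 7.06 × 14.90/67.51 = 1.558 mV.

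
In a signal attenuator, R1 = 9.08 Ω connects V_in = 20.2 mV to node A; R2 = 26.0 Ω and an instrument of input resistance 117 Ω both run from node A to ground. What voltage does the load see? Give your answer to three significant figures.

V_out ≈ 14.2 mV

The load sits in parallel with R2, giving an effective lower resistance R2' = R2·R_L/(R2+R_L) = 21.27 Ω.
Now apply the divider: V_out = 20.2 × 0.7009 = 14.16 mV.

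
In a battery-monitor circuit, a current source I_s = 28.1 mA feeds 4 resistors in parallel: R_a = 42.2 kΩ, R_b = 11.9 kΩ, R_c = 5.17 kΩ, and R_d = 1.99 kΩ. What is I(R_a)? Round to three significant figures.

I ≈ 0.829 mA

Conductances: ΣG = 1/42.2 + 1/11.9 + 1/5.17 + 1/1.99 = 0.8037 (1/kΩ).
Current divider: I(R_a) = I_s · G_k/ΣG = 28.1 × (0.02370/0.8037) = 28.1 × 0.02949 = 0.8285 mA.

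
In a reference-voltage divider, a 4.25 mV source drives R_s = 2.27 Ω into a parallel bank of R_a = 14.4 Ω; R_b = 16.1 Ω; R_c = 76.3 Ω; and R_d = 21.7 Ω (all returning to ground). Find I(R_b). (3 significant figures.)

Equivalent of the parallel group: R_p = 5.243 Ω.
Node voltage V_A = V_DC · R_p/(R_s + R_p) = 4.25 × 0.6978 = 2.966 mV.
I(R_b) = V_A / R_b = 2.966/16.1 = 0.1842 mA.

I ≈ 0.184 mA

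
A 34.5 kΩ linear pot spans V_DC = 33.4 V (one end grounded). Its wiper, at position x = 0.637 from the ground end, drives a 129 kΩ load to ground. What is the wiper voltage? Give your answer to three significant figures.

Split the track: R_lower = x·R_p = 21.98 kΩ, R_upper = (1−x)·R_p = 12.52 kΩ.
R_L loads the lower segment: effective lower R = 18.78 kΩ.
V_out = 33.4 × 18.78/(12.52 + 18.78) = 20.04 V.

V_out ≈ 20.0 V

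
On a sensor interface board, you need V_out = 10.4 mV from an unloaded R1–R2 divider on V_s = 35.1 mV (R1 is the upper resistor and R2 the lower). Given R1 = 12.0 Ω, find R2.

Required fraction k = V_out/V_s = 0.2963.
R2 = R1 · 0.2963/(1 − 0.2963) = 5.053 Ω.

R2 ≈ 5.05 Ω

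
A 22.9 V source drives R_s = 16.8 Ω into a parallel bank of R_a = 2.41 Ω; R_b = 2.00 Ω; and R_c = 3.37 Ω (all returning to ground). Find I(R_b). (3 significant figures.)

I ≈ 0.536 A

Parallel bank: R_p = 1/(1/2.41 + 1/2.00 + 1/3.37) = 0.8253 Ω.
Node voltage V_A = V_CC · R_p/(R_s + R_p) = 22.9 × 0.04682 = 1.072 V.
I(R_b) = V_A / R_b = 1.072/2.00 = 0.5361 A.
(Check via current divider: I_total = 1.299 A; share G_k/ΣG = 0.4127 → same result.)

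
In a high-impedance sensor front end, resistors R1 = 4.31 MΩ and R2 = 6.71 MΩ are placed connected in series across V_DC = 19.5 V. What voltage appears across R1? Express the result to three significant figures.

ΣR = 4.31 + 6.71 = 11.02 MΩ.
V = V_DC · R/ΣR = 19.5 × 0.3911 = 7.627 V.

V ≈ 7.63 V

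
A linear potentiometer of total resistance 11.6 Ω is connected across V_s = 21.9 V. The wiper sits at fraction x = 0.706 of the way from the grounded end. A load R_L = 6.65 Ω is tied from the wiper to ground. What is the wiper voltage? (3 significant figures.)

Lower segment x·R_p = 8.190 Ω; upper segment (1−x)·R_p = 3.410 Ω.
Lower segment in parallel with the load: 8.190 ‖ 6.65 = 3.670 Ω.
V_out = 21.9 × 3.670/(3.410 + 3.670) = 11.35 V.

V_out ≈ 11.4 V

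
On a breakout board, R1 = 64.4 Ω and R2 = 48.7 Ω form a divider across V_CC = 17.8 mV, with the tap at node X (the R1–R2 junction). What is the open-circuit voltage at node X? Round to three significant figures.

V_th ≈ 7.66 mV

V_th is the unloaded tap voltage: V_CC · R2/(R1+R2) = 17.8 × 0.4306 = 7.665 mV.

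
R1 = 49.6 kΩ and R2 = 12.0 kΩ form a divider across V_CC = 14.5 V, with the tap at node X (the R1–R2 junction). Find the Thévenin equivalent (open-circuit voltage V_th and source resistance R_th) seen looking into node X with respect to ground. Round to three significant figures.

V_th ≈ 2.82 V, R_th ≈ 9.66 kΩ

V_th is the unloaded tap voltage: V_CC · R2/(R1+R2) = 14.5 × 0.1948 = 2.825 V.
Looking into X with the source shorted: R_th = R1·R2/(R1+R2) = 49.60 × 12.0/61.60 = 9.662 kΩ.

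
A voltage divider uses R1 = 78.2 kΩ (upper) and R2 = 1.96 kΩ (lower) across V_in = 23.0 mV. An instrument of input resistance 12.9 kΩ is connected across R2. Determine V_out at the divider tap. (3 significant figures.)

V_out ≈ 0.490 mV

First combine the lower leg with the load: R2 ‖ R_L = 1.701 kΩ.
Voltage divider with the loaded lower leg: V_out = 23.0 × 1.701/(78.2 + 1.701) = 23.0 × 0.02129 = 0.4898 mV.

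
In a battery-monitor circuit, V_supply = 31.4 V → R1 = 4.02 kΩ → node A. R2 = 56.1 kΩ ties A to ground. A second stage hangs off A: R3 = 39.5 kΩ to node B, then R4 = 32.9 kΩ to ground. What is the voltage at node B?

V_B ≈ 12.7 V

Node A sees R2 in parallel with the series input of stage 2, R3 + R4 = 72.40 kΩ.
Effective lower resistance at A: R2 ‖ 72.40 = 31.61 kΩ.
First divider: V_A = V_supply · 31.61/(4.02 + 31.61) = 27.86 V.
Then the unloaded second divider: V_B = V_A × R4/(R3+R4) = 27.86 × 0.4544 = 12.66 V.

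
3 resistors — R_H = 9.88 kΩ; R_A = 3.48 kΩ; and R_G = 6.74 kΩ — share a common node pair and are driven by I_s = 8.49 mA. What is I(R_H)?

I ≈ 1.60 mA

ΣG = 1/9.88 + 1/3.48 + 1/6.74 = 0.5369.
Current divider: I(R_H) = I_s · G_k/ΣG = 8.49 × (0.1012/0.5369) = 8.49 × 0.1885 = 1.600 mA.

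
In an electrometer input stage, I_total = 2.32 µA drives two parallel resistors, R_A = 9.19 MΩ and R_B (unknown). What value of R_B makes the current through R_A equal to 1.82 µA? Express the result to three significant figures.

R_B ≈ 33.5 MΩ

Two-branch current divider: I_A = I_total · R_B/(R_A + R_B).
1.82/2.32 = R_B/(R_A + R_B) → R_B = R_A · (0.7845)/(1 − 0.7845) = 9.19 × 3.640 = 33.45 MΩ.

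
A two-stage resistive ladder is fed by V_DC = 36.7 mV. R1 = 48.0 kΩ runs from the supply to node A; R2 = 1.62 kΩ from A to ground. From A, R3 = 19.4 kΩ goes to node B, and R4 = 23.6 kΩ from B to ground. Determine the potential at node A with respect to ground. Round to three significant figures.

V_A ≈ 1.16 mV

Node A sees R2 in parallel with the series input of stage 2, R3 + R4 = 43.00 kΩ.
Effective lower resistance at A: R2 ‖ 43.00 = 1.561 kΩ.
So V_A = 36.7 × 0.03150 = 1.156 mV.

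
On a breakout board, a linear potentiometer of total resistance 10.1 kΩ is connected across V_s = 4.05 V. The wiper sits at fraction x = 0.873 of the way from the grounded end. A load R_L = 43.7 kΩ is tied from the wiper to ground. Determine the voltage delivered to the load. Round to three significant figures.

V_out ≈ 3.45 V

Lower segment x·R_p = 8.817 kΩ; upper segment (1−x)·R_p = 1.283 kΩ.
R_L loads the lower segment: effective lower R = 7.337 kΩ.
Then V_out = V_s · 7.337/(1.283 + 7.337) = 3.447 V.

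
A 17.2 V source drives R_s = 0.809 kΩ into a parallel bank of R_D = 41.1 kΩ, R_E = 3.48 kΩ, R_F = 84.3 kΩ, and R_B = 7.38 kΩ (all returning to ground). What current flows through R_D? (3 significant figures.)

Parallel bank: R_p = 1/(1/41.1 + 1/3.48 + 1/84.3 + 1/7.38) = 2.178 kΩ.
V_A by voltage divider: V_A = 17.2 × 2.178/(0.809 + 2.178) = 12.54 V.
I(R_D) = V_A / R_D = 12.54/41.1 = 0.3052 mA.

I ≈ 0.305 mA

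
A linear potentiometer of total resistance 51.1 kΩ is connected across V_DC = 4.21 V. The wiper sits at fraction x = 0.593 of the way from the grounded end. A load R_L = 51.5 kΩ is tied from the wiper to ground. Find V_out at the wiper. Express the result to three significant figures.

V_out ≈ 2.01 V

Split the track: R_lower = x·R_p = 30.30 kΩ, R_upper = (1−x)·R_p = 20.80 kΩ.
(x·R_p) ‖ R_L = 19.08 kΩ.
V_out = 4.21 × 19.08/(20.80 + 19.08) = 2.014 V.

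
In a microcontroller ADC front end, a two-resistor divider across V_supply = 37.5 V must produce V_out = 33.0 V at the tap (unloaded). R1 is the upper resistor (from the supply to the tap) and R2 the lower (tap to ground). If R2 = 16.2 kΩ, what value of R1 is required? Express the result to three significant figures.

V_out/V_supply = R2/(R1+R2) = 0.8800.
So R1 = R2 · (V_supply/V_out − 1) = 16.2 × (37.5/33.0 − 1) = 16.2 × 0.1364 = 2.209 kΩ.

R1 ≈ 2.21 kΩ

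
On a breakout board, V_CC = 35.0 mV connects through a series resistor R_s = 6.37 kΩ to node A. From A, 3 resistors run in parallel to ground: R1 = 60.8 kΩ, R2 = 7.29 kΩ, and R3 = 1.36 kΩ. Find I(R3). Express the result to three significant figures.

I ≈ 3.86 µA

Combine the parallel branches: R_p = (1/60.8 + 1/7.29 + 1/1.36)⁻¹ = 1.125 kΩ.
V_A = 35.0 × 1.125/7.495 = 5.253 mV.
I(R3) = V_A / R3 = 5.253/1.36 = 3.863 µA.
(Equivalently: I_total = 4.670 µA, then current-divider fraction G_k/ΣG = 0.8272.)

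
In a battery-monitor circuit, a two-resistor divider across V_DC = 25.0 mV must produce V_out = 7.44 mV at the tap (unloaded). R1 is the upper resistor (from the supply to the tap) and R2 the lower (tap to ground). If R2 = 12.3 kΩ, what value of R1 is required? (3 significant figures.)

R1 ≈ 29.0 kΩ

Required fraction k = V_out/V_DC = 0.2976.
Rearranging, R1 = R2·(1−k)/k = 12.3 × 2.360 = 29.03 kΩ.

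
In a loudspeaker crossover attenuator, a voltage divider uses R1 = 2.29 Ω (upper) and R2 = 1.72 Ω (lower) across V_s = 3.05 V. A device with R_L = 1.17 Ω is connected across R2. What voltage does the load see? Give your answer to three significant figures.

R2 ‖ R_L = (1.72 × 1.17)/(1.72 + 1.17) = 0.6963 Ω.
Voltage divider with the loaded lower leg: V_out = 3.05 × 0.6963/(2.29 + 0.6963) = 3.05 × 0.2332 = 0.7112 V.
(Unloaded it would be 1.31 V; the load pulls it down.)

V_out ≈ 0.711 V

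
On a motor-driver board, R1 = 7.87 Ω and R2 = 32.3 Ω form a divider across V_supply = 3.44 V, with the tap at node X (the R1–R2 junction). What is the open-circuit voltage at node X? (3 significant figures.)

V_th is the unloaded tap voltage: V_supply · R2/(R1+R2) = 3.44 × 0.8041 = 2.766 V.

V_th ≈ 2.77 V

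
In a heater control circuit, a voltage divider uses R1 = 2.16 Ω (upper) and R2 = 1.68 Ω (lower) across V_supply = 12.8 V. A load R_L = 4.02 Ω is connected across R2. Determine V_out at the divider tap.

V_out ≈ 4.53 V

The load sits in parallel with R2, giving an effective lower resistance R2' = R2·R_L/(R2+R_L) = 1.185 Ω.
Then V_out = V_supply · R2'/(R1 + R2') = 12.8 × 1.185/3.345 = 4.534 V.
(Unloaded it would be 5.60 V; the load pulls it down.)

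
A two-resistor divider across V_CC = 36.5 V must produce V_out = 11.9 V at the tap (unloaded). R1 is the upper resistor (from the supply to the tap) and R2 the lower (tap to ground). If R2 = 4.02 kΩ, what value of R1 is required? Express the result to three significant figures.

R1 ≈ 8.31 kΩ

The divider ratio is R2/(R1+R2) = 11.9/36.5 = 0.3260.
So R1 = R2 · (V_CC/V_out − 1) = 4.02 × (36.5/11.9 − 1) = 4.02 × 2.067 = 8.310 kΩ.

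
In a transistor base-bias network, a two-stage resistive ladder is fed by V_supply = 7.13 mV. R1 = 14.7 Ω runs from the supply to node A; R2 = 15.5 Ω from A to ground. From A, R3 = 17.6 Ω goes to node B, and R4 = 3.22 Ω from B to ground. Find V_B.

The second stage (R3 + R4 = 20.82 Ω) loads node A in parallel with R2.
Effective lower resistance at A: R2 ‖ 20.82 = 8.885 Ω.
First divider: V_A = V_supply · 8.885/(14.7 + 8.885) = 2.686 mV.
V_B = V_A × 0.1547 = 0.4154 mV.

V_B ≈ 0.415 mV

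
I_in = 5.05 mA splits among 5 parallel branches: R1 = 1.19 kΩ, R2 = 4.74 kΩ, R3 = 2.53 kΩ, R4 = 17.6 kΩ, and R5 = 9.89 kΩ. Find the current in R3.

Total conductance ΣG = 1/1.19 + 1/4.74 + 1/2.53 + 1/17.6 + 1/9.89 = 1.604 (units of 1/kΩ).
By the current-divider rule, I = I_in · G_k/ΣG = 5.05 × 0.2463 = 1.244 mA.

I ≈ 1.24 mA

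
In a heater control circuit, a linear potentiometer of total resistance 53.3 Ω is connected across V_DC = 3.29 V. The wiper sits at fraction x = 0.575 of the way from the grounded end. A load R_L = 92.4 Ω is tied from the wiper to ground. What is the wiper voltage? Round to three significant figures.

Split the track: R_lower = x·R_p = 30.65 Ω, R_upper = (1−x)·R_p = 22.65 Ω.
R_L loads the lower segment: effective lower R = 23.01 Ω.
V_out = 3.29 × 23.01/(22.65 + 23.01) = 1.658 V.

V_out ≈ 1.66 V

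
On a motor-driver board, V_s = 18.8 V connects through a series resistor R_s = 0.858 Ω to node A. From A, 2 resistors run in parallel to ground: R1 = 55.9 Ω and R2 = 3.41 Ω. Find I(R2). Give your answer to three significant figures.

I ≈ 4.35 A

Equivalent of the parallel group: R_p = 3.214 Ω.
Node voltage V_A = V_s · R_p/(R_s + R_p) = 18.8 × 0.7893 = 14.84 V.
Branch current I = V_A/R2 = 14.84/3.41 = 4.352 A.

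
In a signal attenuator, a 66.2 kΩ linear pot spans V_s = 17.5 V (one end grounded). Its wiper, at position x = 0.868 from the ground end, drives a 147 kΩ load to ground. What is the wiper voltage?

V_out ≈ 14.4 V

The pot divides into 8.738 kΩ above the wiper and 57.46 kΩ below.
R_L loads the lower segment: effective lower R = 41.31 kΩ.
V_out = 17.5 × 41.31/(8.738 + 41.31) = 14.44 V.
(Unloaded: V_out = x·V_s = 15.2 V.)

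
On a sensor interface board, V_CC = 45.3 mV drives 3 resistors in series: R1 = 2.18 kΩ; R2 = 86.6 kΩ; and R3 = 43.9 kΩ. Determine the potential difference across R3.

ΣR = 2.18 + 86.6 + 43.9 = 132.7 kΩ.
Voltage divider: V = V_CC · (43.90 / 132.7) = 45.3 × 0.3309 = 14.99 mV.

V ≈ 15.0 mV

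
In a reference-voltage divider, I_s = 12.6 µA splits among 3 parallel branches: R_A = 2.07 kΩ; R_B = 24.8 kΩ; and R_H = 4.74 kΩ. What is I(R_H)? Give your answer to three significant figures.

ΣG = 1/2.07 + 1/24.8 + 1/4.74 = 0.7344.
By the current-divider rule, I = I_s · G_k/ΣG = 12.6 × 0.2873 = 3.620 µA.

I ≈ 3.62 µA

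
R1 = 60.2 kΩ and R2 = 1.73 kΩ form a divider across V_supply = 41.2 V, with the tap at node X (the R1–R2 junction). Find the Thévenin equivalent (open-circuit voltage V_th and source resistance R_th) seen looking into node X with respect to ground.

V_th ≈ 1.15 V, R_th ≈ 1.68 kΩ

Open-circuit (no load on X): V_th = V_supply · R2/(R1 + R2) = 41.2 × 1.73/(60.20 + 1.73) = 1.151 V.
Zeroing V_supply shorts the top of R1 to ground, so R_th = R1 ‖ R2 = 1.682 kΩ.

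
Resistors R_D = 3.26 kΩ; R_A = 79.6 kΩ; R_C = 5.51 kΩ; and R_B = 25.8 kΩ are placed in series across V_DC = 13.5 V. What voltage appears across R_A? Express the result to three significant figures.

V ≈ 9.41 V

Total series resistance ΣR = 3.26 + 79.6 + 5.51 + 25.8 = 114.2 kΩ.
Voltage divider: V = V_DC · (79.60 / 114.2) = 13.5 × 0.6972 = 9.412 V.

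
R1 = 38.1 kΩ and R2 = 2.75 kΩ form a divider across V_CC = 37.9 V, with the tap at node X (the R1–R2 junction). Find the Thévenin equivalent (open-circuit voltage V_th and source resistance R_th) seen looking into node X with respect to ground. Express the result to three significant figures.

With X open, the divider is unloaded: V_th = 37.9 × 2.75/40.85 = 2.551 V.
Looking into X with the source shorted: R_th = R1·R2/(R1+R2) = 38.10 × 2.75/40.85 = 2.565 kΩ.

V_th ≈ 2.55 V, R_th ≈ 2.56 kΩ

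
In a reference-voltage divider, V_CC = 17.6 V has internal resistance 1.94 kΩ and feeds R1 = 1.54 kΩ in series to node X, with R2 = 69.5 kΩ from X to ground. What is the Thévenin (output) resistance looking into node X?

R1' = 1.94 + 1.54 = 3.480 kΩ (source resistance + R1).
With V_CC suppressed (replaced by a short), R_th = R1' ‖ R2 = (3.480 × 69.5)/(3.480 + 69.5) = 3.314 kΩ.

R_th ≈ 3.31 kΩ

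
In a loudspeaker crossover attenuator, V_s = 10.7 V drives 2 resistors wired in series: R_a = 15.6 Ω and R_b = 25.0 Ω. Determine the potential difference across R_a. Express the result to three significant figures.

V ≈ 4.11 V

ΣR = 15.6 + 25.0 = 40.60 Ω.
By the voltage-divider rule, V = 10.7 × 15.60/40.60 = 4.111 V.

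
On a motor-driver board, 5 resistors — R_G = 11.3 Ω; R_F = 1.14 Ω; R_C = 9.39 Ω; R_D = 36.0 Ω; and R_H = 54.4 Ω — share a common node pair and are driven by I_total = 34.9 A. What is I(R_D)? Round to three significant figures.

I ≈ 0.867 A

ΣG = 1/11.3 + 1/1.14 + 1/9.39 + 1/36.0 + 1/54.4 = 1.118.
Current divider: I(R_D) = I_total · G_k/ΣG = 34.9 × (0.02778/1.118) = 34.9 × 0.02484 = 0.8669 A.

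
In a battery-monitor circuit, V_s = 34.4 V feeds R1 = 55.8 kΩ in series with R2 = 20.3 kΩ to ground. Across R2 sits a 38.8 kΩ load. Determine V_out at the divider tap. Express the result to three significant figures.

V_out ≈ 6.63 V

R2 ‖ R_L = (20.3 × 38.8)/(20.3 + 38.8) = 13.33 kΩ.
Then V_out = V_s · R2'/(R1 + R2') = 34.4 × 13.33/69.13 = 6.632 V.
(Unloaded it would be 9.18 V; the load pulls it down.)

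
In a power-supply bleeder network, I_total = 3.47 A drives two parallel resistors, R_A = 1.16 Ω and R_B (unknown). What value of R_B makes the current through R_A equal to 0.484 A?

The fraction through R_A equals R_B/(R_A+R_B).
0.484/3.47 = R_B/(R_A + R_B) → R_B = R_A · (0.1395)/(1 − 0.1395) = 1.16 × 0.1621 = 0.1880 Ω.

R_B ≈ 0.188 Ω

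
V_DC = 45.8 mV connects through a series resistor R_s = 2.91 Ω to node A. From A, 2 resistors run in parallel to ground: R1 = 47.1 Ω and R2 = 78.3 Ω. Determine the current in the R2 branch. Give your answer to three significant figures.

Combine the parallel branches: R_p = (1/47.1 + 1/78.3)⁻¹ = 29.41 Ω.
V_A by voltage divider: V_A = 45.8 × 29.41/(2.91 + 29.41) = 41.68 mV.
I(R2) = V_A / R2 = 41.68/78.3 = 0.5323 mA.

I ≈ 0.532 mA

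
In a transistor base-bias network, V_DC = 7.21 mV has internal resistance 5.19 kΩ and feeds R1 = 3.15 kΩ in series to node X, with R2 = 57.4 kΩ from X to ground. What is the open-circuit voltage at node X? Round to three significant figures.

R1' = 5.19 + 3.15 = 8.340 kΩ (source resistance + R1).
V_th is the unloaded tap voltage: V_DC · R2/(R1'+R2) = 7.21 × 0.8731 = 6.295 mV.

V_th ≈ 6.30 mV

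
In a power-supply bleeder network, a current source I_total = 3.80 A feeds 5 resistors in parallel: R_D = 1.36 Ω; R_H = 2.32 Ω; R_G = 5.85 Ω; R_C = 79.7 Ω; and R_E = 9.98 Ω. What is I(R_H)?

I ≈ 1.13 A

ΣG = 1/1.36 + 1/2.32 + 1/5.85 + 1/79.7 + 1/9.98 = 1.450.
Current divider: I(R_H) = I_total · G_k/ΣG = 3.80 × (0.4310/1.450) = 3.80 × 0.2973 = 1.130 A.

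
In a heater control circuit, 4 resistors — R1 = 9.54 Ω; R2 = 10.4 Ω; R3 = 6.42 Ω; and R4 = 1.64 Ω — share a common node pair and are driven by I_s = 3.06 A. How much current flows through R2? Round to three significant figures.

I ≈ 0.304 A

ΣG = 1/9.54 + 1/10.4 + 1/6.42 + 1/1.64 = 0.9665.
By the current-divider rule, I = I_s · G_k/ΣG = 3.06 × 0.09949 = 0.3044 A.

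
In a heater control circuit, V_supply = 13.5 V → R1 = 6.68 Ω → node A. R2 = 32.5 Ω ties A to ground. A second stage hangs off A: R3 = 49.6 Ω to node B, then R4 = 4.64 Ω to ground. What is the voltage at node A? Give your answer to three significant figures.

Node A sees R2 in parallel with the series input of stage 2, R3 + R4 = 54.24 Ω.
R2 ‖ (R3+R4) = 20.32 Ω.
V_A = 13.5 × 20.32/(6.68 + 20.32) = 10.16 V.

V_A ≈ 10.2 V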